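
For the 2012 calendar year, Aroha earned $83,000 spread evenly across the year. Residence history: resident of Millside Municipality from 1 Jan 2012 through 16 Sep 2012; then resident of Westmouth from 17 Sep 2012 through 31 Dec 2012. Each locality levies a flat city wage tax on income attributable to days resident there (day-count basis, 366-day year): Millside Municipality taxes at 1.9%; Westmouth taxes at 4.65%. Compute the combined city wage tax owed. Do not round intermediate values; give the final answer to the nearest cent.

$2,238.05

Millside Municipality, 1 Jan – 16 Sep 2012: 260 days → $83,000 × 1.9% × 260/366 = $1,120.2732
Westmouth, 17 Sep – 31 Dec 2012: 106 days → $83,000 × 4.65% × 106/366 = $1,117.7787
Total = $2,238.0519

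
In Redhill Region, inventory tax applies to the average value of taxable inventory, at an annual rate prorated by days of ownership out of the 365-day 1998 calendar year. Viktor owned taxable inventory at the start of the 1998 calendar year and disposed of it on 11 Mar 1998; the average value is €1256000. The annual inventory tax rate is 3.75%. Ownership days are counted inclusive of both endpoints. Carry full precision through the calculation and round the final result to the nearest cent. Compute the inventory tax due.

Days held (1 Jan – 11 Mar 1998): 70 out of 365
Tax = €1256000 × 3.75% × 70/365 = €9032.8767

€9032.88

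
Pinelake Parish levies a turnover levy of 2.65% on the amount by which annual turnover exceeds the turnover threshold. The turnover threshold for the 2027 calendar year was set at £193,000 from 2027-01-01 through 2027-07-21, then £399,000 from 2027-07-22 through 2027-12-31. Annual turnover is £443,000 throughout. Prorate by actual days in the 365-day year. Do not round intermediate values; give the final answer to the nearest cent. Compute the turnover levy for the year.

2027-01-01 to 2027-07-21: 202 days, exemption £193,000 → (£443,000 − £193,000) × 2.65% × 202/365 = £3,666.4384
2027-07-22 to 2027-12-31: 163 days, exemption £399,000 → (£443,000 − £399,000) × 2.65% × 163/365 = £520.7068
Total = £4,187.1452

£4,187.15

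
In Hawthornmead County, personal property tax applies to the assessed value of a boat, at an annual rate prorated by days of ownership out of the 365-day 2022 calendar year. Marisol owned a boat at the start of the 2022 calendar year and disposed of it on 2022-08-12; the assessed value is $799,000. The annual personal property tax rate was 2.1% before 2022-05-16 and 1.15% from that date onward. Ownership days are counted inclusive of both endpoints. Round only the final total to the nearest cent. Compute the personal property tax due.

2022-01-01 to 2022-05-15: 135 days at 2.1% → $799,000 × 2.1% × 135/365 = $6,205.9315
2022-05-16 to 2022-08-12: 89 days at 1.15% → $799,000 × 1.15% × 89/365 = $2,240.4836
Total = $8,446.4151

$8,446.42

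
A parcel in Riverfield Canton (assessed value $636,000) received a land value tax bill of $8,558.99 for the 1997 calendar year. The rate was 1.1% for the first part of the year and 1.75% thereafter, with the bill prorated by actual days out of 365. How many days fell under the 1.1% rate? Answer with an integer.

227 days

Let d = days at the first rate; then 365 − d days at the second rate.
$636,000 × [1.1%·d + 1.75%·(365−d)] / 365 = $8,558.99
Solving gives d = 227, so the new rate took effect on August 16, 1997.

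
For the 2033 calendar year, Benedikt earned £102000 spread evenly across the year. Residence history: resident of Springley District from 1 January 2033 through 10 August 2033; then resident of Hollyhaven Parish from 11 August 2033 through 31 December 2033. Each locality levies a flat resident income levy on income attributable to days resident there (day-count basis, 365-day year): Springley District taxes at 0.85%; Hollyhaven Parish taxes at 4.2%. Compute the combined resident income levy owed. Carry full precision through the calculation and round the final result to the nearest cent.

Springley District, 1 January – 10 August 2033: 222 days → £102000 × 0.85% × 222/365 = £527.3260
Hollyhaven Parish, 11 August – 31 December 2033: 143 days → £102000 × 4.2% × 143/365 = £1678.3890
Total = £2205.7151

£2205.72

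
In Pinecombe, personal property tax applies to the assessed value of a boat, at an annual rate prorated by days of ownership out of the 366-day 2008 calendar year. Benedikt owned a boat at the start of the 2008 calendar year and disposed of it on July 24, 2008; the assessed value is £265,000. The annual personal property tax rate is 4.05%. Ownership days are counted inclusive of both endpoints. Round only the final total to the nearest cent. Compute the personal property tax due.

Days held (January 1 – July 24, 2008): 206 out of 366
Tax = £265,000 × 4.05% × 206/366 = £6,040.6967

£6,040.70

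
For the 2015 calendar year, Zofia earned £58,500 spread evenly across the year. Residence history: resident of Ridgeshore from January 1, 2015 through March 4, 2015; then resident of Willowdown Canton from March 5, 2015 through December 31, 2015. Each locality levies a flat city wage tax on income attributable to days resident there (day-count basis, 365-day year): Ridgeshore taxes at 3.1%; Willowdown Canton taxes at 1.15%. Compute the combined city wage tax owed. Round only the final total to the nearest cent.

Ridgeshore, January 1 – March 4, 2015: 63 days → £58,500 × 3.1% × 63/365 = £313.0151
Willowdown Canton, March 5 – December 31, 2015: 302 days → £58,500 × 1.15% × 302/365 = £556.6315
Total = £869.6466

£869.65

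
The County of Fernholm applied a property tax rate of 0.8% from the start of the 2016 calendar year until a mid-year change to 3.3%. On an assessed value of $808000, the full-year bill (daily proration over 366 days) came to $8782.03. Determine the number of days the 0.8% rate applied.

Let d = days at the first rate; then 366 − d days at the second rate.
$808000 × [0.8%·d + 3.3%·(366−d)] / 366 = $8782.03
Solving gives d = 324, so the new rate took effect on 20 Nov 2016.

324 days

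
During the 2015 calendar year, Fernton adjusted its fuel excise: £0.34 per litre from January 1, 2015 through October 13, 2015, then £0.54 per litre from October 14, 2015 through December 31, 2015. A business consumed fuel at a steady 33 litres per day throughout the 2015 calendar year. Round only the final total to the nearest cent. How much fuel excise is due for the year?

£4,616.70

January 1 – October 13, 2015: 286 days × 33 litres/day = 9,438 litres at £0.34/litre → £3,208.92
October 14 – December 31, 2015: 79 days × 33 litres/day = 2,607 litres at £0.54/litre → £1,407.78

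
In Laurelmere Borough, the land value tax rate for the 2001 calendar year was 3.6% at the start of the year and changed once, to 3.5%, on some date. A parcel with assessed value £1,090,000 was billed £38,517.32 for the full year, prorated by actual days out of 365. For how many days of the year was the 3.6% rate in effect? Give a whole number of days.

Let d = days at the first rate; then 365 − d days at the second rate.
£1,090,000 × [3.6%·d + 3.5%·(365−d)] / 365 = £38,517.32
Solving gives d = 123, so the new rate took effect on 4 May 2001.

123 days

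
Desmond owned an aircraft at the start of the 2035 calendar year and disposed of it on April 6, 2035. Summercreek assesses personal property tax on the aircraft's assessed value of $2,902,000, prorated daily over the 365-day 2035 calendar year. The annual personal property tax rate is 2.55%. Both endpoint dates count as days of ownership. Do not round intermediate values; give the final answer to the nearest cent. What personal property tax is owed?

$19,463.28

Days held (January 1 – April 6, 2035): 96 out of 365
Tax = $2,902,000 × 2.55% × 96/365 = $19,463.2767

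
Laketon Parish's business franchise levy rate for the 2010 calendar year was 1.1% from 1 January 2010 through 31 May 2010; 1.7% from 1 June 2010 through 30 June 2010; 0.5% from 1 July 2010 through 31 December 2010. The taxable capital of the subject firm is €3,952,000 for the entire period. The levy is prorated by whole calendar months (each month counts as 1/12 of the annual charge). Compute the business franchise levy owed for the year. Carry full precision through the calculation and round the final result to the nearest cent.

€33,592.00

1 January – 31 May 2010: 5 months at 1.1% → €3,952,000 × 1.1% × 5/12 = €18,113.3333
1 June – 30 June 2010: 1 month at 1.7% → €3,952,000 × 1.7% × 1/12 = €5,598.6667
1 July – 31 December 2010: 6 months at 0.5% → €3,952,000 × 0.5% × 6/12 = €9,880.0000
Total = €33,592.0000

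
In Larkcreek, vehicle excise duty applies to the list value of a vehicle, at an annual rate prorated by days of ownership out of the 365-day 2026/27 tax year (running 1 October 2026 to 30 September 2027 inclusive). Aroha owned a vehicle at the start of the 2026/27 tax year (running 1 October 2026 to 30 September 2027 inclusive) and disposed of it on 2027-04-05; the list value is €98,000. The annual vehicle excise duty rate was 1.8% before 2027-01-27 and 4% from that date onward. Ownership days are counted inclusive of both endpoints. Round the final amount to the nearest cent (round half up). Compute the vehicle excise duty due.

2026-10-01 to 2027-01-26: 118 days at 1.8% → €98,000 × 1.8% × 118/365 = €570.2795
2027-01-27 to 2027-04-05: 69 days at 4% → €98,000 × 4% × 69/365 = €741.0411
Total = €1,311.3205

€1,311.32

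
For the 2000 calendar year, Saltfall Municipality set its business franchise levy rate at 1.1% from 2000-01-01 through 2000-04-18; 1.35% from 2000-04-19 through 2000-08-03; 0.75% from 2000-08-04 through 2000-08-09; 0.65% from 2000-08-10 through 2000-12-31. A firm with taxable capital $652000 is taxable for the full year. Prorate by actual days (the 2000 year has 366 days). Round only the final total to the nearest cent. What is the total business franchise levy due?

$6456.76

2000-01-01 to 2000-04-18: 109 days at 1.1% → $652000 × 1.1% × 109/366 = $2135.9235
2000-04-19 to 2000-08-03: 107 days at 1.35% → $652000 × 1.35% × 107/366 = $2573.2623
2000-08-04 to 2000-08-09: 6 days at 0.75% → $652000 × 0.75% × 6/366 = $80.1639
2000-08-10 to 2000-12-31: 144 days at 0.65% → $652000 × 0.65% × 144/366 = $1667.4098
Total = $6456.7596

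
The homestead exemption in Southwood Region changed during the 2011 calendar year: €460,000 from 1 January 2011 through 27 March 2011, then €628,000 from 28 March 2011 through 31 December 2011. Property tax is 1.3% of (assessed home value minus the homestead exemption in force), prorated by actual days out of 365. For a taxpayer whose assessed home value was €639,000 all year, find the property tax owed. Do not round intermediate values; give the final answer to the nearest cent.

1 January – 27 March 2011: 86 days, exemption €460,000 → (€639,000 − €460,000) × 1.3% × 86/365 = €548.2795
28 March – 31 December 2011: 279 days, exemption €628,000 → (€639,000 − €628,000) × 1.3% × 279/365 = €109.3068
Total = €657.5863

€657.59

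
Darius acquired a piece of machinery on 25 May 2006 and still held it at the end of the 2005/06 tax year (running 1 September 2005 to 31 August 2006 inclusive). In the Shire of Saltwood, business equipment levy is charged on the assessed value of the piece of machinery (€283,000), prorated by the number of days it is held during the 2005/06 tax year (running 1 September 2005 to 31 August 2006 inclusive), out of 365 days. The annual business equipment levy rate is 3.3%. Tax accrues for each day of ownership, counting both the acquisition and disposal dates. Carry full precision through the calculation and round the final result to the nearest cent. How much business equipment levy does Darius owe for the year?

Days held (25 May – 31 Aug 2006): 99 out of 365
Tax = €283,000 × 3.3% × 99/365 = €2,533.0438

€2,533.04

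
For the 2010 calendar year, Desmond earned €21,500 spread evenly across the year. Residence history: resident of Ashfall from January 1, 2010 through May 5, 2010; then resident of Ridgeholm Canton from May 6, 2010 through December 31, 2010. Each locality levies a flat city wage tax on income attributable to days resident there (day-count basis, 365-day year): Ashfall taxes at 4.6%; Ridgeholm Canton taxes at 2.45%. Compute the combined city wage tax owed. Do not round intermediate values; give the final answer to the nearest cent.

Ashfall, January 1 – May 5, 2010: 125 days → €21,500 × 4.6% × 125/365 = €338.6986
Ridgeholm Canton, May 6 – December 31, 2010: 240 days → €21,500 × 2.45% × 240/365 = €346.3562
Total = €685.0548

€685.05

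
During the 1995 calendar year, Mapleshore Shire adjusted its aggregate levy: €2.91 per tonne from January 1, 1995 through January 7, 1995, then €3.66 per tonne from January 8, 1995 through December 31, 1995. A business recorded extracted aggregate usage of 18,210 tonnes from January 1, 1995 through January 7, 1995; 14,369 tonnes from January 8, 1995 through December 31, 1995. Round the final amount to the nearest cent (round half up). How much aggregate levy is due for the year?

January 1 – January 7, 1995: 18,210 tonnes at €2.91/tonne → €52,991.10
January 8 – December 31, 1995: 14,369 tonnes at €3.66/tonne → €52,590.54

€105,581.64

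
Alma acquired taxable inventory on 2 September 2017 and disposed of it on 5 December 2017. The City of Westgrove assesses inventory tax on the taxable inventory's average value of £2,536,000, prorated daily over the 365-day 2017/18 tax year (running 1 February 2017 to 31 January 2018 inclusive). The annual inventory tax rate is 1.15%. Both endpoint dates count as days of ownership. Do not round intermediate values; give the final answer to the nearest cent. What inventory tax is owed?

£7,590.63

Days held (2 September – 5 December 2017): 95 out of 365
Tax = £2,536,000 × 1.15% × 95/365 = £7,590.6301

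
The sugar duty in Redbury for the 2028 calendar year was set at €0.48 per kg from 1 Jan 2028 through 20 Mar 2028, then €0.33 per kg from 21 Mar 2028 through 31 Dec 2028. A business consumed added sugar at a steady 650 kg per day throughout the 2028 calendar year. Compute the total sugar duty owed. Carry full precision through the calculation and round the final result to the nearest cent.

1 Jan – 20 Mar 2028: 80 days × 650 kg/day = 52,000 kg at €0.48/kg → €24,960.00
21 Mar – 31 Dec 2028: 286 days × 650 kg/day = 185,900 kg at €0.33/kg → €61,347.00

€86,307.00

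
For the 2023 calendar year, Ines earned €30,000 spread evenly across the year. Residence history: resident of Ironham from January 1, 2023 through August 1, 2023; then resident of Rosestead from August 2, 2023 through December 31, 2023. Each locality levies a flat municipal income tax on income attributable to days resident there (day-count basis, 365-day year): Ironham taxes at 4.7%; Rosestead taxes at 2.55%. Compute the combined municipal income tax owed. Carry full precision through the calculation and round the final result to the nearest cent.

€1,141.40

Ironham, January 1 – August 1, 2023: 213 days → €30,000 × 4.7% × 213/365 = €822.8219
Rosestead, August 2 – December 31, 2023: 152 days → €30,000 × 2.55% × 152/365 = €318.5753
Total = €1,141.3973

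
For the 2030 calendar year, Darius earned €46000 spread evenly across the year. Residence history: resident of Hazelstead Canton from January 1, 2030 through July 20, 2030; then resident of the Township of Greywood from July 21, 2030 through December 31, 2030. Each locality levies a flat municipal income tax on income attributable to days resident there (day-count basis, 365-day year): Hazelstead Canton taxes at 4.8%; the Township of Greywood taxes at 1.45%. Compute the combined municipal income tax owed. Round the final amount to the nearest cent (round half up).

Hazelstead Canton, January 1 – July 20, 2030: 201 days → €46000 × 4.8% × 201/365 = €1215.9123
The Township of Greywood, July 21 – December 31, 2030: 164 days → €46000 × 1.45% × 164/365 = €299.6932
Total = €1515.6055

€1515.61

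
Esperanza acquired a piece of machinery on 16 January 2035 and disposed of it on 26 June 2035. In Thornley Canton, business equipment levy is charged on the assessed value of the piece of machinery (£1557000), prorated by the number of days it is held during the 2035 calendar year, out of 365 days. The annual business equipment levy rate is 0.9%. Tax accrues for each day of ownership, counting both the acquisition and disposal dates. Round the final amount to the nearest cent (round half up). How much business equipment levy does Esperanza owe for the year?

£6219.47

Days held (16 January – 26 June 2035): 162 out of 365
Tax = £1557000 × 0.9% × 162/365 = £6219.4685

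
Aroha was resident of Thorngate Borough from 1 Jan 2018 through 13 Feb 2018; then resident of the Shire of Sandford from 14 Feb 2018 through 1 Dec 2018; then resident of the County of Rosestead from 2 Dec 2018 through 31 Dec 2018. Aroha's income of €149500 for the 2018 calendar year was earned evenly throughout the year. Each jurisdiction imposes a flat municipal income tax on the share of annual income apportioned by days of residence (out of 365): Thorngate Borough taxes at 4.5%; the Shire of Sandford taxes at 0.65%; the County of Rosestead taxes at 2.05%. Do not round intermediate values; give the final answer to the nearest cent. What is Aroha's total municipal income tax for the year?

€1837.62

Thorngate Borough, 1 Jan – 13 Feb 2018: 44 days → €149500 × 4.5% × 44/365 = €810.9863
The Shire of Sandford, 14 Feb – 1 Dec 2018: 291 days → €149500 × 0.65% × 291/365 = €774.7377
The County of Rosestead, 2 Dec – 31 Dec 2018: 30 days → €149500 × 2.05% × 30/365 = €251.8973
Total = €1837.6212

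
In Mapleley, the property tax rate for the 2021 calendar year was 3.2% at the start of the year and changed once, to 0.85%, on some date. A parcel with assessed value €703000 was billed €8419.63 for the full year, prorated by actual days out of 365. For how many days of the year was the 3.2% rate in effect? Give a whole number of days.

54 days

Let d = days at the first rate; then 365 − d days at the second rate.
€703000 × [3.2%·d + 0.85%·(365−d)] / 365 = €8419.63
Solving gives d = 54, so the new rate took effect on February 24, 2021.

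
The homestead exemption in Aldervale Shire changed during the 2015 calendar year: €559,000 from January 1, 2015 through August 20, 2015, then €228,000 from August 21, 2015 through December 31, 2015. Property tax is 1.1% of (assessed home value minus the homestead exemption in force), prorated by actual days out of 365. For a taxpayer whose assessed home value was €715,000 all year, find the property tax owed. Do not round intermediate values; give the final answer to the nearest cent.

€3,042.72

January 1 – August 20, 2015: 232 days, exemption €559,000 → (€715,000 − €559,000) × 1.1% × 232/365 = €1,090.7178
August 21 – December 31, 2015: 133 days, exemption €228,000 → (€715,000 − €228,000) × 1.1% × 133/365 = €1,952.0027
Total = €3,042.7205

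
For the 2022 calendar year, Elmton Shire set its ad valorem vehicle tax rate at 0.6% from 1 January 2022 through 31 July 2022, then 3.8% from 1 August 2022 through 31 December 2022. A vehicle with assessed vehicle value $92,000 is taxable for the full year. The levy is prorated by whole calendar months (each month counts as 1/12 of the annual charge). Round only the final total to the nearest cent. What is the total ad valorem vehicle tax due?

$1,778.67

1 January – 31 July 2022: 7 months at 0.6% → $92,000 × 0.6% × 7/12 = $322.0000
1 August – 31 December 2022: 5 months at 3.8% → $92,000 × 3.8% × 5/12 = $1,456.6667
Total = $1,778.6667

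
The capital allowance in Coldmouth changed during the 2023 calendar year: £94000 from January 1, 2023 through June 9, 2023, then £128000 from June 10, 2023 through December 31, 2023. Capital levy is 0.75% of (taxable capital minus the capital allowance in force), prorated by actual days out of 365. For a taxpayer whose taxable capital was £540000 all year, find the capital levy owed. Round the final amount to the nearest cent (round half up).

January 1 – June 9, 2023: 160 days, exemption £94000 → (£540000 − £94000) × 0.75% × 160/365 = £1466.3014
June 10 – December 31, 2023: 205 days, exemption £128000 → (£540000 − £128000) × 0.75% × 205/365 = £1735.4795
Total = £3201.7808

£3201.78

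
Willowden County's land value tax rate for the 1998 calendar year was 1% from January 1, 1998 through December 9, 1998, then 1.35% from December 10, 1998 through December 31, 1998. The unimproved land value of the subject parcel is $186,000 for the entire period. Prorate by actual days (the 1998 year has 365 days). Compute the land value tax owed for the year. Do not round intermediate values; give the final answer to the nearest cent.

$1,899.24

January 1 – December 9, 1998: 343 days at 1% → $186,000 × 1% × 343/365 = $1,747.8904
December 10 – December 31, 1998: 22 days at 1.35% → $186,000 × 1.35% × 22/365 = $151.3479
Total = $1,899.2384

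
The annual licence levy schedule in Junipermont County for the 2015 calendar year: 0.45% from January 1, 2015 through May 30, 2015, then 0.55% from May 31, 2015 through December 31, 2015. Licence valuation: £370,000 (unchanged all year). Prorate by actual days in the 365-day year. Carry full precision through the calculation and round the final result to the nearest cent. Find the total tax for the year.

£1,882.95

January 1 – May 30, 2015: 150 days at 0.45% → £370,000 × 0.45% × 150/365 = £684.2466
May 31 – December 31, 2015: 215 days at 0.55% → £370,000 × 0.55% × 215/365 = £1,198.6986
Total = £1,882.9452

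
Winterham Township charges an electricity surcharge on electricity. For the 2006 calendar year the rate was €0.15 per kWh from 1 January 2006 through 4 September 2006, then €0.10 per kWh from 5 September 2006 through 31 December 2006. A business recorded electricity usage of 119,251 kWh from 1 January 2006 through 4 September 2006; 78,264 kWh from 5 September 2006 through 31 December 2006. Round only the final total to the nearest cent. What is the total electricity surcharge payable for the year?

1 January – 4 September 2006: 119,251 kWh at €0.15/kWh → €17,887.65
5 September – 31 December 2006: 78,264 kWh at €0.10/kWh → €7,826.40

€25,714.05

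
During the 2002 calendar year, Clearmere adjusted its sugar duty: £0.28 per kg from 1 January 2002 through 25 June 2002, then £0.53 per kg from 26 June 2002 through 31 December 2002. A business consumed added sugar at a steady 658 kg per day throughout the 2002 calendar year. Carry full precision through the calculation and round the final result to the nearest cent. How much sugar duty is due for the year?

£98,338.10

1 January – 25 June 2002: 176 days × 658 kg/day = 115,808 kg at £0.28/kg → £32,426.24
26 June – 31 December 2002: 189 days × 658 kg/day = 124,362 kg at £0.53/kg → £65,911.86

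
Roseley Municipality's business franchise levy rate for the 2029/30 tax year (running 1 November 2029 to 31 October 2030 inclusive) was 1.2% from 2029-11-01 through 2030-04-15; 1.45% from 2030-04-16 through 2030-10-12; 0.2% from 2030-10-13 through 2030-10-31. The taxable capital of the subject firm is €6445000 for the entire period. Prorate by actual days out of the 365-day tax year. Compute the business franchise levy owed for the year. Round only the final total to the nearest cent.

€81930.96

2029-11-01 to 2030-04-15: 166 days at 1.2% → €6445000 × 1.2% × 166/365 = €35173.8082
2030-04-16 to 2030-10-12: 180 days at 1.45% → €6445000 × 1.45% × 180/365 = €46086.1644
2030-10-13 to 2030-10-31: 19 days at 0.2% → €6445000 × 0.2% × 19/365 = €670.9863
Total = €81930.9589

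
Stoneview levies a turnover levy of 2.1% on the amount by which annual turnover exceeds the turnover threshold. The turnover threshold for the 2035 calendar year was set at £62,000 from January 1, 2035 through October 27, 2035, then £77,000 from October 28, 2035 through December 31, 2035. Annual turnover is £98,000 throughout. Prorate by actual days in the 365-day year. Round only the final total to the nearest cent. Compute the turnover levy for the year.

January 1 – October 27, 2035: 300 days, exemption £62,000 → (£98,000 − £62,000) × 2.1% × 300/365 = £621.3699
October 28 – December 31, 2035: 65 days, exemption £77,000 → (£98,000 − £77,000) × 2.1% × 65/365 = £78.5342
Total = £699.9041

£699.90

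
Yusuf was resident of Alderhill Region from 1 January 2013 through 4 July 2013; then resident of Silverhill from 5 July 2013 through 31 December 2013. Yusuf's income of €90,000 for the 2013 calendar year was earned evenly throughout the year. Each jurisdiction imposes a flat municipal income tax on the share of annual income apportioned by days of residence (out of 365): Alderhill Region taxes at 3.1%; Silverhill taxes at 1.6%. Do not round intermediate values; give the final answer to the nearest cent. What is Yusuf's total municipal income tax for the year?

€2,124.25

Alderhill Region, 1 January – 4 July 2013: 185 days → €90,000 × 3.1% × 185/365 = €1,414.1096
Silverhill, 5 July – 31 December 2013: 180 days → €90,000 × 1.6% × 180/365 = €710.1370
Total = €2,124.2466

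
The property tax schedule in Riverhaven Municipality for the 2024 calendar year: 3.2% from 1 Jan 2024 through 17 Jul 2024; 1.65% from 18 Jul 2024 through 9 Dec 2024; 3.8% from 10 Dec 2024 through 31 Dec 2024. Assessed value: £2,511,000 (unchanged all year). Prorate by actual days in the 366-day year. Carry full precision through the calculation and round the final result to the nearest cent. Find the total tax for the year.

£65,838.28

1 Jan – 17 Jul 2024: 199 days at 3.2% → £2,511,000 × 3.2% × 199/366 = £43,688.6557
18 Jul – 9 Dec 2024: 145 days at 1.65% → £2,511,000 × 1.65% × 145/366 = £16,414.1189
10 Dec – 31 Dec 2024: 22 days at 3.8% → £2,511,000 × 3.8% × 22/366 = £5,735.5082
Total = £65,838.2828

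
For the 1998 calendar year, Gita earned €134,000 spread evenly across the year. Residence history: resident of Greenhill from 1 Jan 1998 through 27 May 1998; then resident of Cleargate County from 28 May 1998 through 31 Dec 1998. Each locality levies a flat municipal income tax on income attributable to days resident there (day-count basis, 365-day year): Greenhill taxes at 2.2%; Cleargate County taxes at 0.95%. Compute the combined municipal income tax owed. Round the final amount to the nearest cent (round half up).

Greenhill, 1 Jan – 27 May 1998: 147 days → €134,000 × 2.2% × 147/365 = €1,187.2767
Cleargate County, 28 May – 31 Dec 1998: 218 days → €134,000 × 0.95% × 218/365 = €760.3123
Total = €1,947.5890

€1,947.59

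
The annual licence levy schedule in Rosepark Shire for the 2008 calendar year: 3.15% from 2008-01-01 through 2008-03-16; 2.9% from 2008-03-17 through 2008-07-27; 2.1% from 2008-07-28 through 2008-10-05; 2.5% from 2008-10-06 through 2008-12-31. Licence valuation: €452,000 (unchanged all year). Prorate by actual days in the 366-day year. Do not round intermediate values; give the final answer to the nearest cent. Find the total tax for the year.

€12,221.29

2008-01-01 to 2008-03-16: 76 days at 3.15% → €452,000 × 3.15% × 76/366 = €2,956.5246
2008-03-17 to 2008-07-27: 133 days at 2.9% → €452,000 × 2.9% × 133/366 = €4,763.2896
2008-07-28 to 2008-10-05: 70 days at 2.1% → €452,000 × 2.1% × 70/366 = €1,815.4098
2008-10-06 to 2008-12-31: 87 days at 2.5% → €452,000 × 2.5% × 87/366 = €2,686.0656
Total = €12,221.2896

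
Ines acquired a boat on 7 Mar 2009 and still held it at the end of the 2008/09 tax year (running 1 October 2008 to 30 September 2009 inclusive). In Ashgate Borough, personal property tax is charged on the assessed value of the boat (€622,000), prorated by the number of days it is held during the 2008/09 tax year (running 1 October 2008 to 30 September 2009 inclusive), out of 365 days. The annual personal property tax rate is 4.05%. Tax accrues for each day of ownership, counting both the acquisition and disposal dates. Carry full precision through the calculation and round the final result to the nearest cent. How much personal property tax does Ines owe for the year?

€14,355.42

Days held (7 Mar – 30 Sep 2009): 208 out of 365
Tax = €622,000 × 4.05% × 208/365 = €14,355.4192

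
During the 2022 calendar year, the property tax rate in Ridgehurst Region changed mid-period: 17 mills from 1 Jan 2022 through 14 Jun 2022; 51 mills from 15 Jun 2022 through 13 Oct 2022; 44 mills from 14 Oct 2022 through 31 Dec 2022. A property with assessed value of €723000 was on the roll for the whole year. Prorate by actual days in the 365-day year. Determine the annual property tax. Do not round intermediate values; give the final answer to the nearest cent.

€24665.19

1 Jan – 14 Jun 2022: 165 days at 17 mills → €723000 × 1.7% × 165/365 = €5556.2055
15 Jun – 13 Oct 2022: 121 days at 51 mills → €723000 × 5.1% × 121/365 = €12223.6521
14 Oct – 31 Dec 2022: 79 days at 44 mills → €723000 × 4.4% × 79/365 = €6885.3370
Total = €24665.1945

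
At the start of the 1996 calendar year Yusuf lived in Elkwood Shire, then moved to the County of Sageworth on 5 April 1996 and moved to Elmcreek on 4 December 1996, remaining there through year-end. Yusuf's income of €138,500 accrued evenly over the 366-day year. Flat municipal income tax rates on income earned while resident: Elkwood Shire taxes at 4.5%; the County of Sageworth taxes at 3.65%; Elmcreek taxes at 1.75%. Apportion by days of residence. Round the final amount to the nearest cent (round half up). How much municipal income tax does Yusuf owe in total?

€5,159.50

Elkwood Shire, 1 January – 4 April 1996: 95 days → €138,500 × 4.5% × 95/366 = €1,617.7254
The County of Sageworth, 5 April – 3 December 1996: 243 days → €138,500 × 3.65% × 243/366 = €3,356.3545
Elmcreek, 4 December – 31 December 1996: 28 days → €138,500 × 1.75% × 28/366 = €185.4235
Total = €5,159.5034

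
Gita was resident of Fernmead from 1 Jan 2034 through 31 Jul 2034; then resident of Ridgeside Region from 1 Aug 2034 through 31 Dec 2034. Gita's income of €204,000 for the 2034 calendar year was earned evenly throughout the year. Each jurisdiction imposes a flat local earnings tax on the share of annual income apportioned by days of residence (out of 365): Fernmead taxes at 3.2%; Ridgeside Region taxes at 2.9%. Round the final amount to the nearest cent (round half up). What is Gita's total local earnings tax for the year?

Fernmead, 1 Jan – 31 Jul 2034: 212 days → €204,000 × 3.2% × 212/365 = €3,791.6055
Ridgeside Region, 1 Aug – 31 Dec 2034: 153 days → €204,000 × 2.9% × 153/365 = €2,479.8575
Total = €6,271.4630

€6,271.46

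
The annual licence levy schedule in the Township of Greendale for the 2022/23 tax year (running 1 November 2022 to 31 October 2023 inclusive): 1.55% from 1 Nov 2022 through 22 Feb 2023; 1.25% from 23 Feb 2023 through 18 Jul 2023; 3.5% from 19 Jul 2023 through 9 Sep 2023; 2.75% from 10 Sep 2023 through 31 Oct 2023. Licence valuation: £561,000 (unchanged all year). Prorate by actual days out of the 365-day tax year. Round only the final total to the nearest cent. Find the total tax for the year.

£10,569.85

1 Nov 2022 – 22 Feb 2023: 114 days at 1.55% → £561,000 × 1.55% × 114/365 = £2,715.8548
23 Feb – 18 Jul 2023: 146 days at 1.25% → £561,000 × 1.25% × 146/365 = £2,805.0000
19 Jul – 9 Sep 2023: 53 days at 3.5% → £561,000 × 3.5% × 53/365 = £2,851.1096
10 Sep – 31 Oct 2023: 52 days at 2.75% → £561,000 × 2.75% × 52/365 = £2,197.8904
Total = £10,569.8548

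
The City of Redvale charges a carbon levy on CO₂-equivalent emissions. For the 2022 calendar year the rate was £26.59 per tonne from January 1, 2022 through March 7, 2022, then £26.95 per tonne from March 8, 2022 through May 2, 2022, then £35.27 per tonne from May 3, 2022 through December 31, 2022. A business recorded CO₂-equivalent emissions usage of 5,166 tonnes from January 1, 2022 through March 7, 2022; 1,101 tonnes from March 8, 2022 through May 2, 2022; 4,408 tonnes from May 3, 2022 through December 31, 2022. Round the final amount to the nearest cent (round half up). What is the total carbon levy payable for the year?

£322506.05

January 1 – March 7, 2022: 5,166 tonnes at £26.59/tonne → £137363.94
March 8 – May 2, 2022: 1,101 tonnes at £26.95/tonne → £29671.95
May 3 – December 31, 2022: 4,408 tonnes at £35.27/tonne → £155470.16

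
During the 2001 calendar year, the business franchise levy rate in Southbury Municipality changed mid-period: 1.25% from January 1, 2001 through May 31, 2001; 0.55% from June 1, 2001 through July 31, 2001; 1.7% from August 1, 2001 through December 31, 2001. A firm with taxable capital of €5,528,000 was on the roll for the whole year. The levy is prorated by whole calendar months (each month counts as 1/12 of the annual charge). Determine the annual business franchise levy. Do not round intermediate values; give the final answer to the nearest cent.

€73,015.67

January 1 – May 31, 2001: 5 months at 1.25% → €5,528,000 × 1.25% × 5/12 = €28,791.6667
June 1 – July 31, 2001: 2 months at 0.55% → €5,528,000 × 0.55% × 2/12 = €5,067.3333
August 1 – December 31, 2001: 5 months at 1.7% → €5,528,000 × 1.7% × 5/12 = €39,156.6667
Total = €73,015.6667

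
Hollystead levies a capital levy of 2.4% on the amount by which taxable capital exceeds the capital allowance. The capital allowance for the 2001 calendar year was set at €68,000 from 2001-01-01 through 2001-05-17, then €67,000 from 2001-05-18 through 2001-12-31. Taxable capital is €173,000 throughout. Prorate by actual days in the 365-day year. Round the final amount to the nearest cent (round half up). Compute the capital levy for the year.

2001-01-01 to 2001-05-17: 137 days, exemption €68,000 → (€173,000 − €68,000) × 2.4% × 137/365 = €945.8630
2001-05-18 to 2001-12-31: 228 days, exemption €67,000 → (€173,000 − €67,000) × 2.4% × 228/365 = €1,589.1288
Total = €2,534.9918

€2,534.99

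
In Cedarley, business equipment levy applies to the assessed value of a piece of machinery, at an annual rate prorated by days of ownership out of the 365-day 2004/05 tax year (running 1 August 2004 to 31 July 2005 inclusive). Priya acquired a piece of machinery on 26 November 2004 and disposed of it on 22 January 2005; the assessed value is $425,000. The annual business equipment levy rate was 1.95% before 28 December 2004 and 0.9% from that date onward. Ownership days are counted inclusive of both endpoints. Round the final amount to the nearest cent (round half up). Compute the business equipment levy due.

26 November – 27 December 2004: 32 days at 1.95% → $425,000 × 1.95% × 32/365 = $726.5753
28 December 2004 – 22 January 2005: 26 days at 0.9% → $425,000 × 0.9% × 26/365 = $272.4658
Total = $999.0411

$999.04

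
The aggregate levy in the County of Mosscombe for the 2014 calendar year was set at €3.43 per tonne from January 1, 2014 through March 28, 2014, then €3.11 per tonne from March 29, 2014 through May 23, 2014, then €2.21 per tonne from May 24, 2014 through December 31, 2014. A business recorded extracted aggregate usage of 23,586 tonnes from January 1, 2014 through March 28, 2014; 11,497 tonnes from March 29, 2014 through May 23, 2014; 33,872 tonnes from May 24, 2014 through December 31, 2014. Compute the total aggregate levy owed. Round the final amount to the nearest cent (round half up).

January 1 – March 28, 2014: 23,586 tonnes at €3.43/tonne → €80899.98
March 29 – May 23, 2014: 11,497 tonnes at €3.11/tonne → €35755.67
May 24 – December 31, 2014: 33,872 tonnes at €2.21/tonne → €74857.12

€191512.77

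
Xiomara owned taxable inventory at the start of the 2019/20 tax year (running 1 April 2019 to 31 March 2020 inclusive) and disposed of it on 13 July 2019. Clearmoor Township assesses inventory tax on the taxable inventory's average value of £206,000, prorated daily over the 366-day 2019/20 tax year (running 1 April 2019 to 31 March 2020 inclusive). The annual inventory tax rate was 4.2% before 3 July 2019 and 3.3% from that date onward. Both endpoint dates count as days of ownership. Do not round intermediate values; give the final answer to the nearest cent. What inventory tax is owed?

1 April – 2 July 2019: 93 days at 4.2% → £206,000 × 4.2% × 93/366 = £2,198.4590
3 July – 13 July 2019: 11 days at 3.3% → £206,000 × 3.3% × 11/366 = £204.3115
Total = £2,402.7705

£2,402.77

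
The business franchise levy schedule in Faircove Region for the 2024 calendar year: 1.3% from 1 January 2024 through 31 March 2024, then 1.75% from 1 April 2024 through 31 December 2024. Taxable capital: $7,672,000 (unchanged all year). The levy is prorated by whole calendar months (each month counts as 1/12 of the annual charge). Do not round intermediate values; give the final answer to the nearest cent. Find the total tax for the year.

$125,629.00

1 January – 31 March 2024: 3 months at 1.3% → $7,672,000 × 1.3% × 3/12 = $24,934.0000
1 April – 31 December 2024: 9 months at 1.75% → $7,672,000 × 1.75% × 9/12 = $100,695.0000
Total = $125,629.0000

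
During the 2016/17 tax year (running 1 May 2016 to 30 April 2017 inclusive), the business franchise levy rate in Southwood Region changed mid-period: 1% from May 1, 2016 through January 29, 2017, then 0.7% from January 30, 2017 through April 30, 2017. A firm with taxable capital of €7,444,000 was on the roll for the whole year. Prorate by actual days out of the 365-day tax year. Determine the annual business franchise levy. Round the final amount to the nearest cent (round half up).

€68,872.30

May 1, 2016 – January 29, 2017: 274 days at 1% → €7,444,000 × 1% × 274/365 = €55,880.9863
January 30 – April 30, 2017: 91 days at 0.7% → €7,444,000 × 0.7% × 91/365 = €12,991.3096
Total = €68,872.2959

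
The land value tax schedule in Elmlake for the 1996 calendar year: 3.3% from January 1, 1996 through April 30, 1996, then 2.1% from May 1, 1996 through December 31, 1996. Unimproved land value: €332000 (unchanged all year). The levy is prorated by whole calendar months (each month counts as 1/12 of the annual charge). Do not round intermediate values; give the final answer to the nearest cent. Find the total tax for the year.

€8300.00

January 1 – April 30, 1996: 4 months at 3.3% → €332000 × 3.3% × 4/12 = €3652.0000
May 1 – December 31, 1996: 8 months at 2.1% → €332000 × 2.1% × 8/12 = €4648.0000
Total = €8300.0000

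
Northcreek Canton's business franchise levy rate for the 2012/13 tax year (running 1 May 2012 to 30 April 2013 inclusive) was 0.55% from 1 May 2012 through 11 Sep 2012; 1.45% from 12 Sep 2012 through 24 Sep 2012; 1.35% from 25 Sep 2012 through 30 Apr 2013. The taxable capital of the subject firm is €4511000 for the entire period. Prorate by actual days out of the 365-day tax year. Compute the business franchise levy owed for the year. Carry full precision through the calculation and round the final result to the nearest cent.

1 May – 11 Sep 2012: 134 days at 0.55% → €4511000 × 0.55% × 134/365 = €9108.5123
12 Sep – 24 Sep 2012: 13 days at 1.45% → €4511000 × 1.45% × 13/365 = €2329.6534
25 Sep 2012 – 30 Apr 2013: 218 days at 1.35% → €4511000 × 1.35% × 218/365 = €36372.2548
Total = €47810.4205

€47810.42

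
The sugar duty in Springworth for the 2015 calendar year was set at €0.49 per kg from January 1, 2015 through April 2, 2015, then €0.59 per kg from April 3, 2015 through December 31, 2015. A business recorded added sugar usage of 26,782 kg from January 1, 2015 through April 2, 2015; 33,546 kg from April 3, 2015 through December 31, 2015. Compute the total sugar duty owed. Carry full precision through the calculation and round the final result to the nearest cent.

January 1 – April 2, 2015: 26,782 kg at €0.49/kg → €13123.18
April 3 – December 31, 2015: 33,546 kg at €0.59/kg → €19792.14

€32915.32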